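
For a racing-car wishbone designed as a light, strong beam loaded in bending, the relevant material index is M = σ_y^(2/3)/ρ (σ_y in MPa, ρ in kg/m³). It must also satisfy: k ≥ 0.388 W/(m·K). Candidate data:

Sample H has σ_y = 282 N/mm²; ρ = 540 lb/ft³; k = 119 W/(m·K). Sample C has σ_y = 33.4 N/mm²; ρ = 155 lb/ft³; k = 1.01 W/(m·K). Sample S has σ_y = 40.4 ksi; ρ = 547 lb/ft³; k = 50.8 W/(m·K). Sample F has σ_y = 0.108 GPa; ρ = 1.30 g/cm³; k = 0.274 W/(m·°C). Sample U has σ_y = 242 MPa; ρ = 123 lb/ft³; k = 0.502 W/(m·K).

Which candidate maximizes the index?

Screen on constraints: k ≥ 0.388 W/(m·K). Survivors: sample H, sample C, sample S, sample U.
In SI units:
  sample H: σ_y = 282.0 MPa, ρ = 8650 kg/m³
  sample C: σ_y = 33.40 MPa, ρ = 2483 kg/m³
  sample S: σ_y = 278.5 MPa, ρ = 8762 kg/m³
  sample U: σ_y = 242.0 MPa, ρ = 1970 kg/m³
  sample U: M = 19.7×10⁻³
  sample H: M = 4.97×10⁻³
  sample S: M = 4.87×10⁻³
  sample C: M = 4.18×10⁻³
The maximum is for sample U.

sample U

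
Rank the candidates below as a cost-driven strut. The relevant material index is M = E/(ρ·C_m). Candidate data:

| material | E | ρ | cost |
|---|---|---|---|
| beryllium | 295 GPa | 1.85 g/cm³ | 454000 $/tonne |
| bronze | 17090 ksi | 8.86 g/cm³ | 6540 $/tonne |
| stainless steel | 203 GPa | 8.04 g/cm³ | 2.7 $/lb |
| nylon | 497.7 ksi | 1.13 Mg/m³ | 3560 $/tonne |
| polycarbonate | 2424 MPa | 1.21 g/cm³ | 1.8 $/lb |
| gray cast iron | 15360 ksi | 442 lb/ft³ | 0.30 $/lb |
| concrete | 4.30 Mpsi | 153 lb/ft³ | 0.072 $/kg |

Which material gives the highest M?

Putting every candidate on a common basis:
  beryllium: E = 295.0 GPa, ρ = 1850 kg/m³, cost = 454.0 $/kg
  bronze: E = 117.8 GPa, ρ = 8860 kg/m³, cost = 6.540 $/kg
  stainless steel: E = 203.0 GPa, ρ = 8040 kg/m³, cost = 5.952 $/kg
  nylon: E = 3.432 GPa, ρ = 1130 kg/m³, cost = 3.560 $/kg
  polycarbonate: E = 2.424 GPa, ρ = 1210 kg/m³, cost = 3.968 $/kg
  gray cast iron: E = 105.9 GPa, ρ = 7080 kg/m³, cost = 0.6614 $/kg
  concrete: E = 29.65 GPa, ρ = 2451 kg/m³, cost = 0.07200 $/kg
  concrete: M = 168 MN·m per $
  gray cast iron: M = 22.6 MN·m per $
  stainless steel: M = 4.24 MN·m per $
  bronze: M = 2.03 MN·m per $
  nylon: M = 0.853 MN·m per $
  polycarbonate: M = 0.505 MN·m per $
  beryllium: M = 0.351 MN·m per $
Concrete ranks first.

concrete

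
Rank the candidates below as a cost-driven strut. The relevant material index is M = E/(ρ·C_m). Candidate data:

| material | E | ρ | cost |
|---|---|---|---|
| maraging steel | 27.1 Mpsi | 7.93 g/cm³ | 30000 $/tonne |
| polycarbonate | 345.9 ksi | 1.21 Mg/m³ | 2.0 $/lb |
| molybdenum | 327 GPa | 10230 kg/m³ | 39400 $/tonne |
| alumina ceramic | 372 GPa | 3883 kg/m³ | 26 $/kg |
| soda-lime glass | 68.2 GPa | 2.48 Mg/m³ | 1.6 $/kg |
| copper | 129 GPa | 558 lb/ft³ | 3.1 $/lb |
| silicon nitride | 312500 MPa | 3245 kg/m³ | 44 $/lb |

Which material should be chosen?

Putting every candidate on a common basis:
  maraging steel: E = 186.8 GPa, ρ = 7930 kg/m³, cost = 30.00 $/kg
  polycarbonate: E = 2.385 GPa, ρ = 1210 kg/m³, cost = 4.409 $/kg
  molybdenum: E = 327.0 GPa, ρ = 10230 kg/m³, cost = 39.40 $/kg
  alumina ceramic: E = 372.0 GPa, ρ = 3883 kg/m³, cost = 26.00 $/kg
  soda-lime glass: E = 68.20 GPa, ρ = 2480 kg/m³, cost = 1.600 $/kg
  copper: E = 129.0 GPa, ρ = 8938 kg/m³, cost = 6.834 $/kg
  silicon nitride: E = 312.5 GPa, ρ = 3245 kg/m³, cost = 97.00 $/kg
  soda-lime glass: M = 17.2 MN·m per $
  alumina ceramic: M = 3.68 MN·m per $
  copper: M = 2.11 MN·m per $
  silicon nitride: M = 0.993 MN·m per $
  molybdenum: M = 0.811 MN·m per $
  maraging steel: M = 0.785 MN·m per $
  polycarbonate: M = 0.447 MN·m per $
The maximum is for soda-lime glass.

soda-lime glass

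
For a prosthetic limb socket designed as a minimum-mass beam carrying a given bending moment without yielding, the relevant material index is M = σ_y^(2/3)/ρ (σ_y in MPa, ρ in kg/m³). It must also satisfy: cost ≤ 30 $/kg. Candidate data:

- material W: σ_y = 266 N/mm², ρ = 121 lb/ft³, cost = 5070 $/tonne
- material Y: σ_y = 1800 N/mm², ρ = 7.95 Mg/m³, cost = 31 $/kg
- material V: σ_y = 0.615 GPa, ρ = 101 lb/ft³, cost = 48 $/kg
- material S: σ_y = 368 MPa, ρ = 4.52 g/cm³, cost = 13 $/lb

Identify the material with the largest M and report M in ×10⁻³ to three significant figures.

Screen on constraints: cost ≤ 30 $/kg. Survivors: material W, material S.
After converting to SI:
  material W: σ_y = 266.0 MPa, ρ = 1938 kg/m³
  material S: σ_y = 368.0 MPa, ρ = 4520 kg/m³
  material W: M = 21.3×10⁻³
  material S: M = 11.4×10⁻³
The maximum is for material W.

material W, M = 21.3×10⁻³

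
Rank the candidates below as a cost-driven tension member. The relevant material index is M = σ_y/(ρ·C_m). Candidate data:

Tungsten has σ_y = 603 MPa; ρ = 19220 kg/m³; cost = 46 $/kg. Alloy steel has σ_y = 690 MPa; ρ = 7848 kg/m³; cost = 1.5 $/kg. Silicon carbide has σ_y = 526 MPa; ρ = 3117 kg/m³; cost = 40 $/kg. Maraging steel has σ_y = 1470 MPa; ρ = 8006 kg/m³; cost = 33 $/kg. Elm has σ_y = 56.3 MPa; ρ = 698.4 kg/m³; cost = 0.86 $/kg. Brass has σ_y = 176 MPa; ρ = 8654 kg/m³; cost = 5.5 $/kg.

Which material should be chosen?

elm

Evaluate M for each candidate:
  elm: M = 93.7 kN·m per $
  alloy steel: M = 58.6 kN·m per $
  maraging steel: M = 5.56 kN·m per $
  silicon carbide: M = 4.22 kN·m per $
  brass: M = 3.70 kN·m per $
  tungsten: M = 0.682 kN·m per $
Elm ranks first.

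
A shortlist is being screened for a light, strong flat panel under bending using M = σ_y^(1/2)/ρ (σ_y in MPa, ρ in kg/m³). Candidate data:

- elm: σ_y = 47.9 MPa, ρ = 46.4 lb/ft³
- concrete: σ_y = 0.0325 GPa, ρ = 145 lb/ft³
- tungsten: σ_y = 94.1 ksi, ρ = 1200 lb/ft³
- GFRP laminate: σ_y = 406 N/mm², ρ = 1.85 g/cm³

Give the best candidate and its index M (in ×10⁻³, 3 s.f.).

After converting to SI:
  elm: σ_y = 47.90 MPa, ρ = 743.3 kg/m³
  concrete: σ_y = 32.50 MPa, ρ = 2323 kg/m³
  tungsten: σ_y = 648.8 MPa, ρ = 19220 kg/m³
  GFRP laminate: σ_y = 406.0 MPa, ρ = 1850 kg/m³
  GFRP laminate: M = 10.9×10⁻³
  elm: M = 9.31×10⁻³
  concrete: M = 2.45×10⁻³
  tungsten: M = 1.33×10⁻³
GFRP laminate ranks first.

GFRP laminate, M = 10.9×10⁻³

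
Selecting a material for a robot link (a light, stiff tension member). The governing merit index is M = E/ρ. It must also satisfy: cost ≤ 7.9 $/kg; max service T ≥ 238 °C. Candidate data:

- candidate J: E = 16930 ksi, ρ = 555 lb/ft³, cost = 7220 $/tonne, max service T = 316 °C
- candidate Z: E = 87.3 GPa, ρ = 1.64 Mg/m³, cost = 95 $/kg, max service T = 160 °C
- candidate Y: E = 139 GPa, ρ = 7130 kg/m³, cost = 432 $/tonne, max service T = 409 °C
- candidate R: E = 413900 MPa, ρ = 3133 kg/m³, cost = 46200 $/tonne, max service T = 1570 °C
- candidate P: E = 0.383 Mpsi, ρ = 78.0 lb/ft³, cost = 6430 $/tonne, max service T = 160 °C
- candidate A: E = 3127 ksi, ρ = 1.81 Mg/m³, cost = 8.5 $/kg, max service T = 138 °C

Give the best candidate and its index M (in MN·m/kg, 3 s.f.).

candidate Y, M = 19.5 MN·m/kg

Screen on constraints: cost ≤ 7.9 $/kg; max service T ≥ 238 °C. Survivors: candidate J, candidate Y.
Convert each candidate to consistent units, then evaluate M:
  candidate J: E = 116.7 GPa, ρ = 8890 kg/m³
  candidate Y: E = 139.0 GPa, ρ = 7130 kg/m³
  candidate Y: M = 19.5 MN·m/kg
  candidate J: M = 13.1 MN·m/kg
The maximum is for candidate Y.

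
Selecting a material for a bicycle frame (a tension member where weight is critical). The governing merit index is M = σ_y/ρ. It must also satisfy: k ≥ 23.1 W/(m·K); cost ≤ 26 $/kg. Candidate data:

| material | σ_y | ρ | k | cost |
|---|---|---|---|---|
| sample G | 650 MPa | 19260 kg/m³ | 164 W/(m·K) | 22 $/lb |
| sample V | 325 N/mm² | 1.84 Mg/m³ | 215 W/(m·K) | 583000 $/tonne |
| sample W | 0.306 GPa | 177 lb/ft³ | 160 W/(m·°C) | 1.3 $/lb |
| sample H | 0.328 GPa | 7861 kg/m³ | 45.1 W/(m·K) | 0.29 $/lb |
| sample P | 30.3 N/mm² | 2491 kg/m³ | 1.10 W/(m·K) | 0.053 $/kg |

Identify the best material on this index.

sample W

Screen on constraints: k ≥ 23.1 W/(m·K); cost ≤ 26 $/kg. Survivors: sample W, sample H.
Convert each candidate to consistent units, then evaluate M:
  sample W: σ_y = 306.0 MPa, ρ = 2835 kg/m³
  sample H: σ_y = 328.0 MPa, ρ = 7861 kg/m³
  sample W: M = 108 kN·m/kg
  sample H: M = 41.7 kN·m/kg
Sample W has the largest M.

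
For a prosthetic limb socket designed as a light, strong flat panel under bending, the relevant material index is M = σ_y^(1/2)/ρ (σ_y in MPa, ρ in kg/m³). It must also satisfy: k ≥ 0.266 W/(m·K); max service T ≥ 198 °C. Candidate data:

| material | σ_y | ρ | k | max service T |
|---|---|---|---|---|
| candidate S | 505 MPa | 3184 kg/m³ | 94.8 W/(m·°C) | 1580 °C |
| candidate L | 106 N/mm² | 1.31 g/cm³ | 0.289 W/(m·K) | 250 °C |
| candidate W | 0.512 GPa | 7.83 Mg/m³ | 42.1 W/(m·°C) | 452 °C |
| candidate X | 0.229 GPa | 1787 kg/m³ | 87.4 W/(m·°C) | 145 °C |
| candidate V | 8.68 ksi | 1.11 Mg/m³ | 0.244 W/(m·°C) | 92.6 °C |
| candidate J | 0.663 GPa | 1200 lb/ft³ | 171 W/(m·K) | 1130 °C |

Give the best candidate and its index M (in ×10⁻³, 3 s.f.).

Screen on constraints: k ≥ 0.266 W/(m·K); max service T ≥ 198 °C. Survivors: candidate S, candidate L, candidate W, candidate J.
Convert each candidate to consistent units, then evaluate M:
  candidate S: σ_y = 505.0 MPa, ρ = 3184 kg/m³
  candidate L: σ_y = 106.0 MPa, ρ = 1310 kg/m³
  candidate W: σ_y = 512.0 MPa, ρ = 7830 kg/m³
  candidate J: σ_y = 663.0 MPa, ρ = 19220 kg/m³
  candidate L: M = 7.86×10⁻³
  candidate S: M = 7.06×10⁻³
  candidate W: M = 2.89×10⁻³
  candidate J: M = 1.34×10⁻³
The maximum is for candidate L.

candidate L, M = 7.86×10⁻³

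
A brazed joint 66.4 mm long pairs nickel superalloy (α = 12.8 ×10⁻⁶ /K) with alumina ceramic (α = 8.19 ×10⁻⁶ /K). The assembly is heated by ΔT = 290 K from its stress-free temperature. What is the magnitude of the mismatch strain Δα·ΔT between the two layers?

Δα = |12.8 − 8.19|×10⁻⁶/K = 4.61×10⁻⁶/K.
Mismatch strain = Δα·ΔT = 4.61×10⁻⁶ × 290.0 = 1.34×10⁻³.

1.34×10⁻³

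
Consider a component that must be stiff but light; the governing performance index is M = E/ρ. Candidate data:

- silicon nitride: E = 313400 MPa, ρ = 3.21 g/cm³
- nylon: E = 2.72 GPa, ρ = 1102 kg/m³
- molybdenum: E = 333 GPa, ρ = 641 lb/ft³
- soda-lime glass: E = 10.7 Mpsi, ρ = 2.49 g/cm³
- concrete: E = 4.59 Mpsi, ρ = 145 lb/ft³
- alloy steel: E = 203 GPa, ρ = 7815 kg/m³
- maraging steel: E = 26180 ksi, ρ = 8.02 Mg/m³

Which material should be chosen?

silicon nitride

Normalizing units and computing the index:
  silicon nitride: E = 313.4 GPa, ρ = 3210 kg/m³
  nylon: E = 2.720 GPa, ρ = 1102 kg/m³
  molybdenum: E = 333.0 GPa, ρ = 10270 kg/m³
  soda-lime glass: E = 73.77 GPa, ρ = 2490 kg/m³
  concrete: E = 31.65 GPa, ρ = 2323 kg/m³
  alloy steel: E = 203.0 GPa, ρ = 7815 kg/m³
  maraging steel: E = 180.5 GPa, ρ = 8020 kg/m³
  silicon nitride: M = 97.6 MN·m/kg
  molybdenum: M = 32.4 MN·m/kg
  soda-lime glass: M = 29.6 MN·m/kg
  alloy steel: M = 26.0 MN·m/kg
  maraging steel: M = 22.5 MN·m/kg
  concrete: M = 13.6 MN·m/kg
  nylon: M = 2.47 MN·m/kg
Silicon nitride ranks first.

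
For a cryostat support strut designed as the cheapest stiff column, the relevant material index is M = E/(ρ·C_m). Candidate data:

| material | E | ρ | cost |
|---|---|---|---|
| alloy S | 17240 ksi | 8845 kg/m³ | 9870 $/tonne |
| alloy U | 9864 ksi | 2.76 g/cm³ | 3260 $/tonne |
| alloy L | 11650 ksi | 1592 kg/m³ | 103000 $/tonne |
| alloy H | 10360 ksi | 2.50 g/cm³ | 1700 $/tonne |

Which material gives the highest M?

alloy H

In SI units:
  alloy S: E = 118.9 GPa, ρ = 8845 kg/m³, cost = 9.870 $/kg
  alloy U: E = 68.01 GPa, ρ = 2760 kg/m³, cost = 3.260 $/kg
  alloy L: E = 80.32 GPa, ρ = 1592 kg/m³, cost = 103.0 $/kg
  alloy H: E = 71.43 GPa, ρ = 2500 kg/m³, cost = 1.700 $/kg
  alloy H: M = 16.8 MN·m per $
  alloy U: M = 7.56 MN·m per $
  alloy S: M = 1.36 MN·m per $
  alloy L: M = 0.490 MN·m per $
Highest index: alloy H.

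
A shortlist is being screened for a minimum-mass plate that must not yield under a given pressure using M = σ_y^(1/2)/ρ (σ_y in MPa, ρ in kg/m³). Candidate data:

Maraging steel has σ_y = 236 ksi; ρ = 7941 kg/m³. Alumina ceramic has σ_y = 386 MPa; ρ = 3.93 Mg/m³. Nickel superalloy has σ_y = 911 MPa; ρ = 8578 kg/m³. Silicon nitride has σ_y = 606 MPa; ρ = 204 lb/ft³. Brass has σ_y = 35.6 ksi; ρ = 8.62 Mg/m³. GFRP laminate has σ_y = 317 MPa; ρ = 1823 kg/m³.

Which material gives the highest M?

GFRP laminate

Normalizing units and computing the index:
  maraging steel: σ_y = 1627 MPa, ρ = 7941 kg/m³
  alumina ceramic: σ_y = 386.0 MPa, ρ = 3930 kg/m³
  nickel superalloy: σ_y = 911.0 MPa, ρ = 8578 kg/m³
  silicon nitride: σ_y = 606.0 MPa, ρ = 3268 kg/m³
  brass: σ_y = 245.5 MPa, ρ = 8620 kg/m³
  GFRP laminate: σ_y = 317.0 MPa, ρ = 1823 kg/m³
  GFRP laminate: M = 9.77×10⁻³
  silicon nitride: M = 7.53×10⁻³
  maraging steel: M = 5.08×10⁻³
  alumina ceramic: M = 5.00×10⁻³
  nickel superalloy: M = 3.52×10⁻³
  brass: M = 1.82×10⁻³
Highest index: GFRP laminate.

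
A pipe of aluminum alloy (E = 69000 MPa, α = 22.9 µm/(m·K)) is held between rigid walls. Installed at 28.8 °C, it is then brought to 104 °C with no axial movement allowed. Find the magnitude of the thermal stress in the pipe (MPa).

E = 69000 MPa = 69.00 GPa.
ΔT = 75.20 K. Constrained thermal stress σ = E·α·ΔT = 69.00×10³ MPa × 22.9×10⁻⁶ × 75.20 = 119 MPa (compressive).

119 MPa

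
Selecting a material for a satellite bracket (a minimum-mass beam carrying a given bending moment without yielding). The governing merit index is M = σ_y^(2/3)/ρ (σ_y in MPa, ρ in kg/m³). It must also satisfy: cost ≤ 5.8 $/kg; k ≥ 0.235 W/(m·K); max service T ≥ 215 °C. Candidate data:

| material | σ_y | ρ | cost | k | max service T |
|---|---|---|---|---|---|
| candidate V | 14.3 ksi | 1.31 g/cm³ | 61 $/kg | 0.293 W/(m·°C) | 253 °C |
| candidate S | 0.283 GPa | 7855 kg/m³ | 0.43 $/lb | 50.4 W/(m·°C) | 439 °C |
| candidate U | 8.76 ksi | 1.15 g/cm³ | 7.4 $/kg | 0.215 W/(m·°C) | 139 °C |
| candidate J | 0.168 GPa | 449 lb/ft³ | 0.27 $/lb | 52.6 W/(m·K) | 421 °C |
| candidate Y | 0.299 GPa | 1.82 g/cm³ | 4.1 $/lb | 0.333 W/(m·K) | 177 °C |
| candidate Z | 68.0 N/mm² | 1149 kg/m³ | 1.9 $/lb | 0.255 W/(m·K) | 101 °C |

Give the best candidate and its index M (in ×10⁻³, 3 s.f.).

Screen on constraints: cost ≤ 5.8 $/kg; k ≥ 0.235 W/(m·K); max service T ≥ 215 °C. Survivors: candidate S, candidate J.
Putting every candidate on a common basis:
  candidate S: σ_y = 283.0 MPa, ρ = 7855 kg/m³
  candidate J: σ_y = 168.0 MPa, ρ = 7192 kg/m³
  candidate S: M = 5.49×10⁻³
  candidate J: M = 4.23×10⁻³
The maximum is for candidate S.

candidate S, M = 5.49×10⁻³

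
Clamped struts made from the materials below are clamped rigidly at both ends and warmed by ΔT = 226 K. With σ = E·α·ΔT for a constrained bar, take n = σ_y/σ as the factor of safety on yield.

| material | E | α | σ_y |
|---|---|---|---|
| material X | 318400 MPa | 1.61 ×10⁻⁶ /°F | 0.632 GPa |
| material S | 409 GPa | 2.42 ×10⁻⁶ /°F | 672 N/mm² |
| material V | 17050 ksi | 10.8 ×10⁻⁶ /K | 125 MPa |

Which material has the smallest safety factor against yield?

Per material, after unit conversion:
  material X: E = 318.4, α = 2.90, σ_y = 632.0 → σ = 209 MPa, n = 3.03
  material S: E = 409.0, α = 4.36, σ_y = 672.0 → σ = 403 MPa, n = 1.67
  material V: E = 117.6, α = 10.8, σ_y = 125.0 → σ = 287 MPa, n = 0.436
Smallest n: material V with n = 0.436.

material V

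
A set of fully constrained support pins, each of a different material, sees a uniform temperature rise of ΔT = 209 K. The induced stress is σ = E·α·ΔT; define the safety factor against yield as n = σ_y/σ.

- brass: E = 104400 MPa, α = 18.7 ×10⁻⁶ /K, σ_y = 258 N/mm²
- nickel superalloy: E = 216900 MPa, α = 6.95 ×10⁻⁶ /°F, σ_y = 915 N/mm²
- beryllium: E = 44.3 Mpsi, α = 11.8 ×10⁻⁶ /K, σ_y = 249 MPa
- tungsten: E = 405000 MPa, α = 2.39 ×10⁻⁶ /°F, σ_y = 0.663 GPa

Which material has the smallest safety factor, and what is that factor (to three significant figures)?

In consistent units (E in GPa, α in ×10⁻⁶/K, σ_y in MPa):
  brass: E = 104.4, α = 18.7, σ_y = 258.0 → σ = 408 MPa, n = 0.632
  nickel superalloy: E = 216.9, α = 12.5, σ_y = 915.0 → σ = 567 MPa, n = 1.61
  beryllium: E = 305.4, α = 11.8, σ_y = 249.0 → σ = 753 MPa, n = 0.331
  tungsten: E = 405.0, α = 4.30, σ_y = 663.0 → σ = 364 MPa, n = 1.82
The minimum is beryllium at n = 0.331.

beryllium, n = 0.331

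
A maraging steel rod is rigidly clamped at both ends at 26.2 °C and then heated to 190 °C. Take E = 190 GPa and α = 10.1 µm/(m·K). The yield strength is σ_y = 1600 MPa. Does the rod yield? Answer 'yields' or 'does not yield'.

ΔT = 163.8 K. Constrained thermal stress σ = E·α·ΔT = 190.0×10³ MPa × 10.1×10⁻⁶ × 163.8 = 314 MPa (compressive).
Compare to σ_y = 1600 MPa: σ < σ_y, so it does not yield.

does not yield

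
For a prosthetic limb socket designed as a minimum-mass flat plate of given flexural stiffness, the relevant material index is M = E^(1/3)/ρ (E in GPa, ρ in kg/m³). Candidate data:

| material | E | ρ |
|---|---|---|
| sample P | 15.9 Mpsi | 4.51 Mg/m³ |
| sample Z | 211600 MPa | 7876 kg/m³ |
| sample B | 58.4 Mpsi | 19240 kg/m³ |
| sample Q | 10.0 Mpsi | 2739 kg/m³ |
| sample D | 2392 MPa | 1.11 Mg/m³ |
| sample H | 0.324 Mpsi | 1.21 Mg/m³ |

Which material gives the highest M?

Convert each candidate to consistent units, then evaluate M:
  sample P: E = 109.6 GPa, ρ = 4510 kg/m³
  sample Z: E = 211.6 GPa, ρ = 7876 kg/m³
  sample B: E = 402.7 GPa, ρ = 19240 kg/m³
  sample Q: E = 68.95 GPa, ρ = 2739 kg/m³
  sample D: E = 2.392 GPa, ρ = 1110 kg/m³
  sample H: E = 2.234 GPa, ρ = 1210 kg/m³
  sample Q: M = 1.50×10⁻³
  sample D: M = 1.20×10⁻³
  sample H: M = 1.08×10⁻³
  sample P: M = 1.06×10⁻³
  sample Z: M = 0.757×10⁻³
  sample B: M = 0.384×10⁻³
Sample Q ranks first.

sample Q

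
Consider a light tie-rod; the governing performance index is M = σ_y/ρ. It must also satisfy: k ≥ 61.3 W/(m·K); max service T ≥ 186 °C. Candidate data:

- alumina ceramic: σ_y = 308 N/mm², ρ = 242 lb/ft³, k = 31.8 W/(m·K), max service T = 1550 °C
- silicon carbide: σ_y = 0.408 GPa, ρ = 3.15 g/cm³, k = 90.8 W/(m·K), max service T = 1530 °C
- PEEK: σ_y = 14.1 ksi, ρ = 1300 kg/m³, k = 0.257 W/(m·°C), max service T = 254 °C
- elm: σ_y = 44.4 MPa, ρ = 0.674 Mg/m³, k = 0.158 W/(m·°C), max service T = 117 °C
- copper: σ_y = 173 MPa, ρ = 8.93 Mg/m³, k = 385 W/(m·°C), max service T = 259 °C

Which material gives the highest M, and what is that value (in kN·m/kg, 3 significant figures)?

silicon carbide, M = 130 kN·m/kg

Screen on constraints: k ≥ 61.3 W/(m·K); max service T ≥ 186 °C. Survivors: silicon carbide, copper.
After converting to SI:
  silicon carbide: σ_y = 408.0 MPa, ρ = 3150 kg/m³
  copper: σ_y = 173.0 MPa, ρ = 8930 kg/m³
  silicon carbide: M = 130 kN·m/kg
  copper: M = 19.4 kN·m/kg
The maximum is for silicon carbide.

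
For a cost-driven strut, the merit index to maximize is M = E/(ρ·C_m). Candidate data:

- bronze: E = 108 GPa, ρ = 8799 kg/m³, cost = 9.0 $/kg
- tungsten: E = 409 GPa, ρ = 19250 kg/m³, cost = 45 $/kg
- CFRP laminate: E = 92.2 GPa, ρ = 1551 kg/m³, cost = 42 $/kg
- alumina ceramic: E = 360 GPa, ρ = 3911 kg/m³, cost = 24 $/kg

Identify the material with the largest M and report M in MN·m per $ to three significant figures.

alumina ceramic, M = 3.84 MN·m per $

Computing M directly (units already consistent):
  alumina ceramic: M = 3.84 MN·m per $
  CFRP laminate: M = 1.42 MN·m per $
  bronze: M = 1.36 MN·m per $
  tungsten: M = 0.472 MN·m per $
Alumina ceramic ranks first.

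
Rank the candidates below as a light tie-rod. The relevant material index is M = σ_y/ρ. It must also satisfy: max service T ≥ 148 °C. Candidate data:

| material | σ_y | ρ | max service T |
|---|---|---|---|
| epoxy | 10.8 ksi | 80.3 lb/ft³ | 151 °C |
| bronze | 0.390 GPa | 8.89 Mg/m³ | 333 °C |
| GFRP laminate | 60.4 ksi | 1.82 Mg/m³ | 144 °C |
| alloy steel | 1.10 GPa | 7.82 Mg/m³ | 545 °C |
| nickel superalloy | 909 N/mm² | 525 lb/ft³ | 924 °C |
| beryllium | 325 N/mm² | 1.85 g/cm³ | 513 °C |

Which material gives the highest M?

Screen on constraints: max service T ≥ 148 °C. Survivors: epoxy, bronze, alloy steel, nickel superalloy, beryllium.
Convert each candidate to consistent units, then evaluate M:
  epoxy: σ_y = 74.46 MPa, ρ = 1286 kg/m³
  bronze: σ_y = 390.0 MPa, ρ = 8890 kg/m³
  alloy steel: σ_y = 1100 MPa, ρ = 7820 kg/m³
  nickel superalloy: σ_y = 909.0 MPa, ρ = 8410 kg/m³
  beryllium: σ_y = 325.0 MPa, ρ = 1850 kg/m³
  beryllium: M = 176 kN·m/kg
  alloy steel: M = 141 kN·m/kg
  nickel superalloy: M = 108 kN·m/kg
  epoxy: M = 57.9 kN·m/kg
  bronze: M = 43.9 kN·m/kg
Beryllium has the largest M.

beryllium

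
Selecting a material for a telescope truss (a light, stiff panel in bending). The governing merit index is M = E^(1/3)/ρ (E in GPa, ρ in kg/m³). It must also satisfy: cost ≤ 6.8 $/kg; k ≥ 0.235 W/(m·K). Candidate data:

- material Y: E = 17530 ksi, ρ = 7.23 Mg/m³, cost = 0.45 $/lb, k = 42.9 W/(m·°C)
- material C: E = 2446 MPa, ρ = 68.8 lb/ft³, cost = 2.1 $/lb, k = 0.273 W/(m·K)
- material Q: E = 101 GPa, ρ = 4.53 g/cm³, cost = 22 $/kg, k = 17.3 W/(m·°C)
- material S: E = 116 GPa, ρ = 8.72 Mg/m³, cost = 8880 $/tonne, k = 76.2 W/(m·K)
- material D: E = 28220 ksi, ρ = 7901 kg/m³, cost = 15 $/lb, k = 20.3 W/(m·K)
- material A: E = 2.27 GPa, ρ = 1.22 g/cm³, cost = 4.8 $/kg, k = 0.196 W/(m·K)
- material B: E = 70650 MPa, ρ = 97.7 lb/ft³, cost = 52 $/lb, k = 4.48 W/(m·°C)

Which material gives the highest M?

Screen on constraints: cost ≤ 6.8 $/kg; k ≥ 0.235 W/(m·K). Survivors: material Y, material C.
Normalizing units and computing the index:
  material Y: E = 120.9 GPa, ρ = 7230 kg/m³
  material C: E = 2.446 GPa, ρ = 1102 kg/m³
  material C: M = 1.22×10⁻³
  material Y: M = 0.684×10⁻³
Material C ranks first.

material C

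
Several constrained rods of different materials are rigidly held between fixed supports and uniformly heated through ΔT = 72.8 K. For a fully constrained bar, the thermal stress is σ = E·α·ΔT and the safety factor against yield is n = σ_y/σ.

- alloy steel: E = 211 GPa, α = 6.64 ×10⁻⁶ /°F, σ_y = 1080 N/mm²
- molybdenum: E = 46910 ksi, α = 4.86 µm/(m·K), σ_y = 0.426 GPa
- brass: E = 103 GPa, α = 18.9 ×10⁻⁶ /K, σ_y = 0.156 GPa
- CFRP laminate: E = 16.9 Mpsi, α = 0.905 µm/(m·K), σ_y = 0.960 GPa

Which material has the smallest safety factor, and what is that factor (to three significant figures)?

In consistent units (E in GPa, α in ×10⁻⁶/K, σ_y in MPa):
  alloy steel: E = 211.0, α = 12.0, σ_y = 1080 → σ = 184 MPa, n = 5.88
  molybdenum: E = 323.4, α = 4.86, σ_y = 426.0 → σ = 114 MPa, n = 3.72
  brass: E = 103.0, α = 18.9, σ_y = 156.0 → σ = 142 MPa, n = 1.10
  CFRP laminate: E = 116.5, α = 0.905, σ_y = 960.0 → σ = 7.68 MPa, n = 125
The minimum is brass at n = 1.10.

brass, n = 1.10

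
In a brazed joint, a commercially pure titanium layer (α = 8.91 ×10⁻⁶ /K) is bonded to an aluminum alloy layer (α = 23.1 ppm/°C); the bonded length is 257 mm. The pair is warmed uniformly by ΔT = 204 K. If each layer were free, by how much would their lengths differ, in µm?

744 µm

Δα = |8.91 − 23.1|×10⁻⁶/K = 14.2×10⁻⁶/K.
ΔL_mismatch = Δα·L·ΔT = 14.2×10⁻⁶ × 257.0 mm × 204.0 K = 744 µm.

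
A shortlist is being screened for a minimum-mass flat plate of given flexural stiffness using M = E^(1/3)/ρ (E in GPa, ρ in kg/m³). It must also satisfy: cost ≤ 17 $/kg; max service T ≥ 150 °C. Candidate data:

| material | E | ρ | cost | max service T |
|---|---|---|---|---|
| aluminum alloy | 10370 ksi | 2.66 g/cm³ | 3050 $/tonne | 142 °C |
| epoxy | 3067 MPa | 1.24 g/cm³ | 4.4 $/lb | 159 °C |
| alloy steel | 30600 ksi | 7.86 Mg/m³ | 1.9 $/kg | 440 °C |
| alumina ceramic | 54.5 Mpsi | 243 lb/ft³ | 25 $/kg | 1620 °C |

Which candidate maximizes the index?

epoxy

Screen on constraints: cost ≤ 17 $/kg; max service T ≥ 150 °C. Survivors: epoxy, alloy steel.
Normalizing units and computing the index:
  epoxy: E = 3.067 GPa, ρ = 1240 kg/m³
  alloy steel: E = 211.0 GPa, ρ = 7860 kg/m³
  epoxy: M = 1.17×10⁻³
  alloy steel: M = 0.757×10⁻³
Epoxy ranks first.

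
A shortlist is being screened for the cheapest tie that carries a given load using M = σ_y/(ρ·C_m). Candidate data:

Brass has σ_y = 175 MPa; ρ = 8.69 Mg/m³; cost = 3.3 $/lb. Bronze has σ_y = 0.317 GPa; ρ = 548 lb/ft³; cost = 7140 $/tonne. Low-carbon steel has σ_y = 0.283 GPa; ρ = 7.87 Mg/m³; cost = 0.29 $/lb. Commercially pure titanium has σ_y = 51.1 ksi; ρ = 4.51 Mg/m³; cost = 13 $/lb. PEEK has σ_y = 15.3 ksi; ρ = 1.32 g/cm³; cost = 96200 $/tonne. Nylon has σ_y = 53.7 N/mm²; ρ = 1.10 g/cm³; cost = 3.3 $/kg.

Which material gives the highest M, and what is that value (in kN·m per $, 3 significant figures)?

low-carbon steel, M = 56.2 kN·m per $

In SI units:
  brass: σ_y = 175.0 MPa, ρ = 8690 kg/m³, cost = 7.275 $/kg
  bronze: σ_y = 317.0 MPa, ρ = 8778 kg/m³, cost = 7.140 $/kg
  low-carbon steel: σ_y = 283.0 MPa, ρ = 7870 kg/m³, cost = 0.6393 $/kg
  commercially pure titanium: σ_y = 352.3 MPa, ρ = 4510 kg/m³, cost = 28.66 $/kg
  PEEK: σ_y = 105.5 MPa, ρ = 1320 kg/m³, cost = 96.20 $/kg
  nylon: σ_y = 53.70 MPa, ρ = 1100 kg/m³, cost = 3.300 $/kg
  low-carbon steel: M = 56.2 kN·m per $
  nylon: M = 14.8 kN·m per $
  bronze: M = 5.06 kN·m per $
  brass: M = 2.77 kN·m per $
  commercially pure titanium: M = 2.73 kN·m per $
  PEEK: M = 0.831 kN·m per $
Low-carbon steel ranks first.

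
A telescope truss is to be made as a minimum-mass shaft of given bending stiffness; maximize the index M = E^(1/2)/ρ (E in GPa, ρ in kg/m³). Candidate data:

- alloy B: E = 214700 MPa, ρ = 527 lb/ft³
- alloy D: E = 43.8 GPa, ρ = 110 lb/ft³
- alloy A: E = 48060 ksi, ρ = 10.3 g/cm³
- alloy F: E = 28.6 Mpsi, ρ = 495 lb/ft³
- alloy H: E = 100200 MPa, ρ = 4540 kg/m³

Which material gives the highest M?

Normalizing units and computing the index:
  alloy B: E = 214.7 GPa, ρ = 8442 kg/m³
  alloy D: E = 43.80 GPa, ρ = 1762 kg/m³
  alloy A: E = 331.4 GPa, ρ = 10300 kg/m³
  alloy F: E = 197.2 GPa, ρ = 7929 kg/m³
  alloy H: E = 100.2 GPa, ρ = 4540 kg/m³
  alloy D: M = 3.76×10⁻³
  alloy H: M = 2.20×10⁻³
  alloy F: M = 1.77×10⁻³
  alloy A: M = 1.77×10⁻³
  alloy B: M = 1.74×10⁻³
Highest index: alloy D.

alloy D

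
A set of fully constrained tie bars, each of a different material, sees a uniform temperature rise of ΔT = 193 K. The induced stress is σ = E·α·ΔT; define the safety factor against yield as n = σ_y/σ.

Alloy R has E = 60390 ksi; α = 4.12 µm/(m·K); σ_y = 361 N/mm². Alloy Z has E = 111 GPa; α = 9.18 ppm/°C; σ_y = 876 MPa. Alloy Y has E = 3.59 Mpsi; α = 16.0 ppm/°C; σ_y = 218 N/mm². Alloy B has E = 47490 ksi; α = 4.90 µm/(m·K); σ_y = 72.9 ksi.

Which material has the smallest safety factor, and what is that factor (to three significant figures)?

With everything in SI (GPa, ×10⁻⁶/K, MPa):
  alloy R: E = 416.4, α = 4.12, σ_y = 361.0 → σ = 331 MPa, n = 1.09
  alloy Z: E = 111.0, α = 9.18, σ_y = 876.0 → σ = 197 MPa, n = 4.45
  alloy Y: E = 24.75, α = 16.0, σ_y = 218.0 → σ = 76.4 MPa, n = 2.85
  alloy B: E = 327.4, α = 4.90, σ_y = 502.6 → σ = 310 MPa, n = 1.62
The minimum is alloy R at n = 1.09.

alloy R, n = 1.09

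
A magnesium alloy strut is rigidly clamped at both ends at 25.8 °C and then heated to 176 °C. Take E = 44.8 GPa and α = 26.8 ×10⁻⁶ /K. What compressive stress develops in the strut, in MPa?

180 MPa

ΔT = 150.2 K. Constrained thermal stress σ = E·α·ΔT = 44.80×10³ MPa × 26.8×10⁻⁶ × 150.2 = 180 MPa (compressive).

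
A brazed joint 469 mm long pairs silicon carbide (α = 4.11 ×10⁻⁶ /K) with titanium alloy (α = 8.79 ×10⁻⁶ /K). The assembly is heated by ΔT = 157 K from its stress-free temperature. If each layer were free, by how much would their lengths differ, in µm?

345 µm

Δα = |4.11 − 8.79|×10⁻⁶/K = 4.68×10⁻⁶/K.
ΔL_mismatch = Δα·L·ΔT = 4.68×10⁻⁶ × 469.0 mm × 157.0 K = 345 µm.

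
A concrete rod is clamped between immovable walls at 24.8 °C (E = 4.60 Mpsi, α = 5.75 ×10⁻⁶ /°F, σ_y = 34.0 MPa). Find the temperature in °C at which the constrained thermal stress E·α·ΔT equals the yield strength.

128 °C

E = 4.60 Mpsi = 31.72 GPa.
α = 5.75×10⁻⁶/°F × 9/5 = 10.3×10⁻⁶/K.
E·α·ΔT = 34.00 MPa ⇒ ΔT = 34.00 / (31.72×10³ × 10.3×10⁻⁶) = 103.6 K.
T = 24.8 + 103.6 = 128.4 °C.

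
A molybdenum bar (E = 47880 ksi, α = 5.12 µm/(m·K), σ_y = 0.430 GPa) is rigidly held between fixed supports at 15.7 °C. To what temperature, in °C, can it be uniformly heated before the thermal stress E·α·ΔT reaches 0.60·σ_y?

E = 47880 ksi = 330.1 GPa.
σ_y = 0.430 GPa = 430.0 MPa.
E·α·ΔT = 258.0 MPa ⇒ ΔT = 258.0 / (330.1×10³ × 5.12×10⁻⁶) = 152.6 K.
T = 15.7 + 152.6 = 168.3 °C.

168 °C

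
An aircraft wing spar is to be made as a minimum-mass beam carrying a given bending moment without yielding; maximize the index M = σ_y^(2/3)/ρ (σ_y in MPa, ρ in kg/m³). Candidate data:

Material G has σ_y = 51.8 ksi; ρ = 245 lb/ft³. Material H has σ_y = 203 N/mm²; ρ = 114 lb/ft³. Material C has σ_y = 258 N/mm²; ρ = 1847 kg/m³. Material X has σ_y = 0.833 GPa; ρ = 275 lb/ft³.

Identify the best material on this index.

After converting to SI:
  material G: σ_y = 357.1 MPa, ρ = 3925 kg/m³
  material H: σ_y = 203.0 MPa, ρ = 1826 kg/m³
  material C: σ_y = 258.0 MPa, ρ = 1847 kg/m³
  material X: σ_y = 833.0 MPa, ρ = 4405 kg/m³
  material C: M = 21.9×10⁻³
  material X: M = 20.1×10⁻³
  material H: M = 18.9×10⁻³
  material G: M = 12.8×10⁻³
Highest index: material C.

material C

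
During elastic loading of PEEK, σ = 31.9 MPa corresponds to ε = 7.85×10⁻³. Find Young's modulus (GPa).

4.06 GPa

E = σ/ε = 31.9 MPa / 7.85×10⁻³ = 4064 MPa = 4.06 GPa.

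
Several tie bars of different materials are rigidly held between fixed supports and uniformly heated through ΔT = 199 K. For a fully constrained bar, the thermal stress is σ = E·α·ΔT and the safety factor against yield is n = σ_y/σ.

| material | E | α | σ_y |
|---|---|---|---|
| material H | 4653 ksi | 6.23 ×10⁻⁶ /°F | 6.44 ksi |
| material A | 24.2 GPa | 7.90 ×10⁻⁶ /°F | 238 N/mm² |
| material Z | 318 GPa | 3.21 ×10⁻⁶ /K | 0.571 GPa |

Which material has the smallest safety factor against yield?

With everything in SI (GPa, ×10⁻⁶/K, MPa):
  material H: E = 32.08, α = 11.2, σ_y = 44.40 → σ = 71.6 MPa, n = 0.620
  material A: E = 24.20, α = 14.2, σ_y = 238.0 → σ = 68.5 MPa, n = 3.48
  material Z: E = 318.0, α = 3.21, σ_y = 571.0 → σ = 203 MPa, n = 2.81
Smallest n: material H with n = 0.620.

material H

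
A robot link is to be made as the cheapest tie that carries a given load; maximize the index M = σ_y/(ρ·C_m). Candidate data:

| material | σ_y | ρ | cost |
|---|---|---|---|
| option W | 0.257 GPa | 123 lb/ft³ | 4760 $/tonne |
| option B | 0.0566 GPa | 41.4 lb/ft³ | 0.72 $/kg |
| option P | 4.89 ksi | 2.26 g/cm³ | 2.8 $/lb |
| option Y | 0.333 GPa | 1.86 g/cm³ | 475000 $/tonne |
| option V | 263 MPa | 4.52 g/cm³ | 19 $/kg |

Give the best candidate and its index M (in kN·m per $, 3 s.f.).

option B, M = 119 kN·m per $

Normalizing units and computing the index:
  option W: σ_y = 257.0 MPa, ρ = 1970 kg/m³, cost = 4.760 $/kg
  option B: σ_y = 56.60 MPa, ρ = 663.2 kg/m³, cost = 0.7200 $/kg
  option P: σ_y = 33.72 MPa, ρ = 2260 kg/m³, cost = 6.173 $/kg
  option Y: σ_y = 333.0 MPa, ρ = 1860 kg/m³, cost = 475.0 $/kg
  option V: σ_y = 263.0 MPa, ρ = 4520 kg/m³, cost = 19.00 $/kg
  option B: M = 119 kN·m per $
  option W: M = 27.4 kN·m per $
  option V: M = 3.06 kN·m per $
  option P: M = 2.42 kN·m per $
  option Y: M = 0.377 kN·m per $
Option B has the largest M.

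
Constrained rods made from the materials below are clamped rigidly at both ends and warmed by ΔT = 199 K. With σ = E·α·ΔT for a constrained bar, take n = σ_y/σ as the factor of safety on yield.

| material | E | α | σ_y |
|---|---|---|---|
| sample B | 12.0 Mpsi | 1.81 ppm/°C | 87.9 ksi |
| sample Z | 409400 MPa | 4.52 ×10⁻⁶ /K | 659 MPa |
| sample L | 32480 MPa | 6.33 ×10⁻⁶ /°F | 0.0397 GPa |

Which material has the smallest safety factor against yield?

Per material, after unit conversion:
  sample B: E = 82.74, α = 1.81, σ_y = 606.0 → σ = 29.8 MPa, n = 20.3
  sample Z: E = 409.4, α = 4.52, σ_y = 659.0 → σ = 368 MPa, n = 1.79
  sample L: E = 32.48, α = 11.4, σ_y = 39.70 → σ = 73.6 MPa, n = 0.539
Smallest n: sample L with n = 0.539.

sample L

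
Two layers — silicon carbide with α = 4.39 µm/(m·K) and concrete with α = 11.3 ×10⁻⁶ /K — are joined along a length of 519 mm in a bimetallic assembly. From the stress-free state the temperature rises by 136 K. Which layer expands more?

concrete

α(silicon carbide) = 4.39×10⁻⁶/K vs α(concrete) = 11.3×10⁻⁶/K.
Higher α expands more for the same ΔT: concrete.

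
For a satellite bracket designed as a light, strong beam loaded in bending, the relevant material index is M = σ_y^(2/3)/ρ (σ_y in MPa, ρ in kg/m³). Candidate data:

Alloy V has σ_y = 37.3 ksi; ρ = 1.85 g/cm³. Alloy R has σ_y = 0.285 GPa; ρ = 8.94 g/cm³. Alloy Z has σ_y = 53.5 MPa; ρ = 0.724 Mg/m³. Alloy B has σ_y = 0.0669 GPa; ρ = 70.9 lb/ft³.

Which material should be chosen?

alloy V

Convert each candidate to consistent units, then evaluate M:
  alloy V: σ_y = 257.2 MPa, ρ = 1850 kg/m³
  alloy R: σ_y = 285.0 MPa, ρ = 8940 kg/m³
  alloy Z: σ_y = 53.50 MPa, ρ = 724.0 kg/m³
  alloy B: σ_y = 66.90 MPa, ρ = 1136 kg/m³
  alloy V: M = 21.9×10⁻³
  alloy Z: M = 19.6×10⁻³
  alloy B: M = 14.5×10⁻³
  alloy R: M = 4.84×10⁻³
The maximum is for alloy V.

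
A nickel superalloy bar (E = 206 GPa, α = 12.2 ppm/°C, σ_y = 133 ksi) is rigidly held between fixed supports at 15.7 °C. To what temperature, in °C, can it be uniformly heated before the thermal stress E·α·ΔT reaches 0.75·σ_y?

289 °C

σ_y = 133 ksi = 917.0 MPa.
E·α·ΔT = 687.8 MPa ⇒ ΔT = 687.8 / (206.0×10³ × 12.2×10⁻⁶) = 273.7 K.
T = 15.7 + 273.7 = 289.4 °C.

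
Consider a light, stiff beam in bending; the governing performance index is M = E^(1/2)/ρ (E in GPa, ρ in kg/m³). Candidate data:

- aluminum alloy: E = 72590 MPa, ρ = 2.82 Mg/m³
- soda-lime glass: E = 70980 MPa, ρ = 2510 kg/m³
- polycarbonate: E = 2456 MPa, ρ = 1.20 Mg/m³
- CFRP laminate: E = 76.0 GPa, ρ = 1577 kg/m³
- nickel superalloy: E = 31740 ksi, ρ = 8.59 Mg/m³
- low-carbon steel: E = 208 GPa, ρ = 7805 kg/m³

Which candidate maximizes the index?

CFRP laminate

Putting every candidate on a common basis:
  aluminum alloy: E = 72.59 GPa, ρ = 2820 kg/m³
  soda-lime glass: E = 70.98 GPa, ρ = 2510 kg/m³
  polycarbonate: E = 2.456 GPa, ρ = 1200 kg/m³
  CFRP laminate: E = 76.00 GPa, ρ = 1577 kg/m³
  nickel superalloy: E = 218.8 GPa, ρ = 8590 kg/m³
  low-carbon steel: E = 208.0 GPa, ρ = 7805 kg/m³
  CFRP laminate: M = 5.53×10⁻³
  soda-lime glass: M = 3.36×10⁻³
  aluminum alloy: M = 3.02×10⁻³
  low-carbon steel: M = 1.85×10⁻³
  nickel superalloy: M = 1.72×10⁻³
  polycarbonate: M = 1.31×10⁻³
Highest index: CFRP laminate.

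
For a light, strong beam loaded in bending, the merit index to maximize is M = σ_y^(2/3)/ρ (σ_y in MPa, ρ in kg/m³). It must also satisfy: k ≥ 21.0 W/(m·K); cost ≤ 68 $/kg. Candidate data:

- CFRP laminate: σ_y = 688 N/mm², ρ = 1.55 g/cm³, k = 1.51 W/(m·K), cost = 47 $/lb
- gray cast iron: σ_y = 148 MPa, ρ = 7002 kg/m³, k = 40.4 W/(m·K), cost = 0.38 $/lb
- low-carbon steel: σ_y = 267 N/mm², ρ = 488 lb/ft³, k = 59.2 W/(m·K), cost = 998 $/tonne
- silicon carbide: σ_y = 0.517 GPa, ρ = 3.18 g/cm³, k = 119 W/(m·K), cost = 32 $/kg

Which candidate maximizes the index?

Screen on constraints: k ≥ 21.0 W/(m·K); cost ≤ 68 $/kg. Survivors: gray cast iron, low-carbon steel, silicon carbide.
In SI units:
  gray cast iron: σ_y = 148.0 MPa, ρ = 7002 kg/m³
  low-carbon steel: σ_y = 267.0 MPa, ρ = 7817 kg/m³
  silicon carbide: σ_y = 517.0 MPa, ρ = 3180 kg/m³
  silicon carbide: M = 20.3×10⁻³
  low-carbon steel: M = 5.30×10⁻³
  gray cast iron: M = 4.00×10⁻³
Highest index: silicon carbide.

silicon carbide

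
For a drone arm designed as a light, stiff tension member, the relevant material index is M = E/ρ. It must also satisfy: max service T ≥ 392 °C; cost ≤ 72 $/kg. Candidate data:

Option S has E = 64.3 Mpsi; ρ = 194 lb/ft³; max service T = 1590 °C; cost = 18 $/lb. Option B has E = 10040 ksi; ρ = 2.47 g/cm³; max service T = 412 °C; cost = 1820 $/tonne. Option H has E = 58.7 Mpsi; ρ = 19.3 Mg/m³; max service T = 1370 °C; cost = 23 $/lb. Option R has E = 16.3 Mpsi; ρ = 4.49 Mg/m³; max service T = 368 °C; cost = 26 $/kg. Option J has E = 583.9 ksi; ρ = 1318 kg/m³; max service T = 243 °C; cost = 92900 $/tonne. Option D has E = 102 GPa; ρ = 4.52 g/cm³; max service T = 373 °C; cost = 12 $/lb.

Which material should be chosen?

option S

Screen on constraints: max service T ≥ 392 °C; cost ≤ 72 $/kg. Survivors: option S, option B, option H.
In SI units:
  option S: E = 443.3 GPa, ρ = 3108 kg/m³
  option B: E = 69.22 GPa, ρ = 2470 kg/m³
  option H: E = 404.7 GPa, ρ = 19300 kg/m³
  option S: M = 143 MN·m/kg
  option B: M = 28.0 MN·m/kg
  option H: M = 21.0 MN·m/kg
Highest index: option S.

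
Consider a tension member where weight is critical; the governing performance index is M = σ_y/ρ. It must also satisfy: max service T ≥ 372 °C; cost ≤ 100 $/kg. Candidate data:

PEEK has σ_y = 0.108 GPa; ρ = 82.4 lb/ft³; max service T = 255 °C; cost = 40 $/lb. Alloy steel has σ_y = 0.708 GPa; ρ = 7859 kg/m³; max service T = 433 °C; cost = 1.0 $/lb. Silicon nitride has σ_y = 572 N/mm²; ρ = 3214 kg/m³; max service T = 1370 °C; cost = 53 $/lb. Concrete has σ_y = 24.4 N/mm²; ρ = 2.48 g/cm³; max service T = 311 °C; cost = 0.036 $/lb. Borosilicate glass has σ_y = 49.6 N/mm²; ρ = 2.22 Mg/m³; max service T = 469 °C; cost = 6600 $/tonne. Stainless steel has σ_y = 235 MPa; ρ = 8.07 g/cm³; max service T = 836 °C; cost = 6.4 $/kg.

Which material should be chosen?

Screen on constraints: max service T ≥ 372 °C; cost ≤ 100 $/kg. Survivors: alloy steel, borosilicate glass, stainless steel.
After converting to SI:
  alloy steel: σ_y = 708.0 MPa, ρ = 7859 kg/m³
  borosilicate glass: σ_y = 49.60 MPa, ρ = 2220 kg/m³
  stainless steel: σ_y = 235.0 MPa, ρ = 8070 kg/m³
  alloy steel: M = 90.1 kN·m/kg
  stainless steel: M = 29.1 kN·m/kg
  borosilicate glass: M = 22.3 kN·m/kg
The maximum is for alloy steel.

alloy steel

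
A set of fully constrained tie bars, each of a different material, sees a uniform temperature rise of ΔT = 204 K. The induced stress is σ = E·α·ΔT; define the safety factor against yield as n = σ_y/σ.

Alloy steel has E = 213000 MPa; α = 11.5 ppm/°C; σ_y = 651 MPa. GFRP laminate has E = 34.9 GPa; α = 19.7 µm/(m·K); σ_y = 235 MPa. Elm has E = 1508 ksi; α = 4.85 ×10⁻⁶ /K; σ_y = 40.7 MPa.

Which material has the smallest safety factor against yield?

In consistent units (E in GPa, α in ×10⁻⁶/K, σ_y in MPa):
  alloy steel: E = 213.0, α = 11.5, σ_y = 651.0 → σ = 500 MPa, n = 1.30
  GFRP laminate: E = 34.90, α = 19.7, σ_y = 235.0 → σ = 140 MPa, n = 1.68
  elm: E = 10.40, α = 4.85, σ_y = 40.70 → σ = 10.3 MPa, n = 3.96
The minimum is alloy steel at n = 1.30.

alloy steel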